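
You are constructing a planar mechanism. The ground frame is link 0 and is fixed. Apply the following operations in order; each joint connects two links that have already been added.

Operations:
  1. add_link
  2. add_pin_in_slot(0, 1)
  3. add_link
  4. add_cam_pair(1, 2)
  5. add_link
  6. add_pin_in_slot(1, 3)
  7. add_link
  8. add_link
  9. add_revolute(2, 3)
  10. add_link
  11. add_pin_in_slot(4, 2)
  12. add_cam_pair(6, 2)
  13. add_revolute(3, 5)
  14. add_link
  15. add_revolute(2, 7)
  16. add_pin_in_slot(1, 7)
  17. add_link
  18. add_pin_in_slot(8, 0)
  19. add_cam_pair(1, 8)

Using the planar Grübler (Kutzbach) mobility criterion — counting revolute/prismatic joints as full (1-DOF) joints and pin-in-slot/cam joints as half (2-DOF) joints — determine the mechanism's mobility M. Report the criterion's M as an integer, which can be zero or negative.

L=1 J1=0 J2=0
add link → L=2 J1=0 J2=0
PS@0,1 dof=2 J2 → L=2 J1=0 J2=1
add link → L=3 J1=0 J2=1
C@1,2 dof=2 J2 → L=3 J1=0 J2=2
add link → L=4 J1=0 J2=2
PS@1,3 dof=2 J2 → L=4 J1=0 J2=3
add link → L=5 J1=0 J2=3
add link → L=6 J1=0 J2=3
R@2,3 dof=1 J1 → L=6 J1=1 J2=3
add link → L=7 J1=1 J2=3
PS@4,2 dof=2 J2 → L=7 J1=1 J2=4
C@6,2 dof=2 J2 → L=7 J1=1 J2=5
R@3,5 dof=1 J1 → L=7 J1=2 J2=5
add link → L=8 J1=2 J2=5
R@2,7 dof=1 J1 → L=8 J1=3 J2=5
PS@1,7 dof=2 J2 → L=8 J1=3 J2=6
add link → L=9 J1=3 J2=6
PS@8,0 dof=2 J2 → L=9 J1=3 J2=7
C@1,8 dof=2 J2 → L=9 J1=3 J2=8
M=3(L−1)−2J1−J2=3·8−2·3−8=10

M = 10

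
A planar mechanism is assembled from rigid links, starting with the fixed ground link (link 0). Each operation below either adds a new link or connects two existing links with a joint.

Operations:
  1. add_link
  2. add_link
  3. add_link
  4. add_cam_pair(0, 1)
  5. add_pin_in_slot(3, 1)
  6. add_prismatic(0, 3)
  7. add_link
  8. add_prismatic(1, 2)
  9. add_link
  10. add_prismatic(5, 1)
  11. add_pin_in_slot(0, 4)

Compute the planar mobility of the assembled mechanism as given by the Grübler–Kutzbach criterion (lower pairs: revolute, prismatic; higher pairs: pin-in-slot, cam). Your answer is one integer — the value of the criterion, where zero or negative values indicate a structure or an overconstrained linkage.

M = 6

link 0 = ground. State L|J1|J2 = 1|0|0
+link1  2|0|0
+link2  3|0|0
+link3  4|0|0
C(0,1) f=2→J2  4|0|1
PS(3,1) f=2→J2  4|0|2
P(0,3) f=1→J1  4|1|2
+link4  5|1|2
P(1,2) f=1→J1  5|2|2
+link5  6|2|2
P(5,1) f=1→J1  6|3|2
PS(0,4) f=2→J2  6|3|3
M = 3(6−1)−2·3−3 = 15−6−3 = 6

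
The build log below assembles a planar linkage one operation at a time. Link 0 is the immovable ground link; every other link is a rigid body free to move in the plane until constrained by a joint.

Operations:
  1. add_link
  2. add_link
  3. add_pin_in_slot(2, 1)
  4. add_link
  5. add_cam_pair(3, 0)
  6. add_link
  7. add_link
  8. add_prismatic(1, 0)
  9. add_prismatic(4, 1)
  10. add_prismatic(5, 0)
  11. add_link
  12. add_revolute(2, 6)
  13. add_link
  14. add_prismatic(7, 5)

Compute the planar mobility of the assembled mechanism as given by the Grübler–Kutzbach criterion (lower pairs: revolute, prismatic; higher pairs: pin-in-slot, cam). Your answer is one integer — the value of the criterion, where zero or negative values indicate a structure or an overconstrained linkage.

M = 9

[1;0;0] (link 0 is ground)
L+ [2;0;0]
L+ [3;0;0]
PS(2,1)∈J2 [3;0;1]
L+ [4;0;1]
C(3,0)∈J2 [4;0;2]
L+ [5;0;2]
L+ [6;0;2]
P(1,0)∈J1 [6;1;2]
P(4,1)∈J1 [6;2;2]
P(5,0)∈J1 [6;3;2]
L+ [7;3;2]
R(2,6)∈J1 [7;4;2]
L+ [8;4;2]
P(7,5)∈J1 [8;5;2]
mobility = 21 − 10 − 2 = 9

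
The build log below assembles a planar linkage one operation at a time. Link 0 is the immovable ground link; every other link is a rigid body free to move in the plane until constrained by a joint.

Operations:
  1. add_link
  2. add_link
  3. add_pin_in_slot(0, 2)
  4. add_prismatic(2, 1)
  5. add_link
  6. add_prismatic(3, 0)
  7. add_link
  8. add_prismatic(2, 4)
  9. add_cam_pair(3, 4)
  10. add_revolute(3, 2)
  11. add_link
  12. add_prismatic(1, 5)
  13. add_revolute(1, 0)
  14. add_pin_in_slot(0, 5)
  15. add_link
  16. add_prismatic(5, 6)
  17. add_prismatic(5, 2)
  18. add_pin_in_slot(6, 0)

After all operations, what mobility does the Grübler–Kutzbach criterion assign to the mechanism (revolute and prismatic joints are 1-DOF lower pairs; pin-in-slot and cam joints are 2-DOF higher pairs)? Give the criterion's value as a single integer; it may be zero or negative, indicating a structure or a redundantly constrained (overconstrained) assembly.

[1;0;0] (link 0 is ground)
L+ [2;0;0]
L+ [3;0;0]
PS(0,2)∈J2 [3;0;1]
P(2,1)∈J1 [3;1;1]
L+ [4;1;1]
P(3,0)∈J1 [4;2;1]
L+ [5;2;1]
P(2,4)∈J1 [5;3;1]
C(3,4)∈J2 [5;3;2]
R(3,2)∈J1 [5;4;2]
L+ [6;4;2]
P(1,5)∈J1 [6;5;2]
R(1,0)∈J1 [6;6;2]
PS(0,5)∈J2 [6;6;3]
L+ [7;6;3]
P(5,6)∈J1 [7;7;3]
P(5,2)∈J1 [7;8;3]
PS(6,0)∈J2 [7;8;4]
mobility = 18 − 16 − 4 = -2

M = -2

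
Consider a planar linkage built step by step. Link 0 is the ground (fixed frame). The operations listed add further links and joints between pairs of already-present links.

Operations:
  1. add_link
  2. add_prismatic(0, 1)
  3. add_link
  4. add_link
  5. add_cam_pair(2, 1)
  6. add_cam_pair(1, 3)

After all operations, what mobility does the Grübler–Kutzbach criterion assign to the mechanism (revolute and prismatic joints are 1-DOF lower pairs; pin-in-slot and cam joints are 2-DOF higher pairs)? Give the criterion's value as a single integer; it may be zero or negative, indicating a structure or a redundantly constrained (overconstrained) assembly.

M = 5

L=1 J1=0 J2=0
add link → L=2 J1=0 J2=0
P@0,1 dof=1 J1 → L=2 J1=1 J2=0
add link → L=3 J1=1 J2=0
add link → L=4 J1=1 J2=0
C@2,1 dof=2 J2 → L=4 J1=1 J2=1
C@1,3 dof=2 J2 → L=4 J1=1 J2=2
M=3(L−1)−2J1−J2=3·3−2·1−2=5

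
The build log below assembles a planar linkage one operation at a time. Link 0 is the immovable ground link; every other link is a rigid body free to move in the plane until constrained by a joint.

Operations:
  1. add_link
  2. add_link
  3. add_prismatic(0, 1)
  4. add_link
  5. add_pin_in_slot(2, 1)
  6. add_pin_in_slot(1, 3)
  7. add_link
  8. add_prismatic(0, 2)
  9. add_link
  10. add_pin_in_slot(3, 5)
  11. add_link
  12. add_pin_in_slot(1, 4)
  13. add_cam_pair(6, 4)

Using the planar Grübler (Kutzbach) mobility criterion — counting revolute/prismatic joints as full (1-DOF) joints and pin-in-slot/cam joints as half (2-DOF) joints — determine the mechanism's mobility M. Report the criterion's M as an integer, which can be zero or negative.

M = 9

[1;0;0] (link 0 is ground)
L+ [2;0;0]
L+ [3;0;0]
P(0,1)∈J1 [3;1;0]
L+ [4;1;0]
PS(2,1)∈J2 [4;1;1]
PS(1,3)∈J2 [4;1;2]
L+ [5;1;2]
P(0,2)∈J1 [5;2;2]
L+ [6;2;2]
PS(3,5)∈J2 [6;2;3]
L+ [7;2;3]
PS(1,4)∈J2 [7;2;4]
C(6,4)∈J2 [7;2;5]
mobility = 18 − 4 − 5 = 9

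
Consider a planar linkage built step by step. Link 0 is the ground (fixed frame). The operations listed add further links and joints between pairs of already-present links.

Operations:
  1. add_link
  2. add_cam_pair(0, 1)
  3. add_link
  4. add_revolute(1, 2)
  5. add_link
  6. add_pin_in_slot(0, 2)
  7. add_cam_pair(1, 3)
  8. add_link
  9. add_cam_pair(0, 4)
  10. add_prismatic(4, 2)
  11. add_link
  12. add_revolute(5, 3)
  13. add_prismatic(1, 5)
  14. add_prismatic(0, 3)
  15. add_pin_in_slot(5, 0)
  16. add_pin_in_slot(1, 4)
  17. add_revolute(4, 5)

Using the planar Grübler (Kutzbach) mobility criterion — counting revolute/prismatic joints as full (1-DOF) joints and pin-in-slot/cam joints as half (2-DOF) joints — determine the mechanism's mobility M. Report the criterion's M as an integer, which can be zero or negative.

L=1 J1=0 J2=0
add link → L=2 J1=0 J2=0
C@0,1 dof=2 J2 → L=2 J1=0 J2=1
add link → L=3 J1=0 J2=1
R@1,2 dof=1 J1 → L=3 J1=1 J2=1
add link → L=4 J1=1 J2=1
PS@0,2 dof=2 J2 → L=4 J1=1 J2=2
C@1,3 dof=2 J2 → L=4 J1=1 J2=3
add link → L=5 J1=1 J2=3
C@0,4 dof=2 J2 → L=5 J1=1 J2=4
P@4,2 dof=1 J1 → L=5 J1=2 J2=4
add link → L=6 J1=2 J2=4
R@5,3 dof=1 J1 → L=6 J1=3 J2=4
P@1,5 dof=1 J1 → L=6 J1=4 J2=4
P@0,3 dof=1 J1 → L=6 J1=5 J2=4
PS@5,0 dof=2 J2 → L=6 J1=5 J2=5
PS@1,4 dof=2 J2 → L=6 J1=5 J2=6
R@4,5 dof=1 J1 → L=6 J1=6 J2=6
M=3(L−1)−2J1−J2=3·5−2·6−6=-3

M = -3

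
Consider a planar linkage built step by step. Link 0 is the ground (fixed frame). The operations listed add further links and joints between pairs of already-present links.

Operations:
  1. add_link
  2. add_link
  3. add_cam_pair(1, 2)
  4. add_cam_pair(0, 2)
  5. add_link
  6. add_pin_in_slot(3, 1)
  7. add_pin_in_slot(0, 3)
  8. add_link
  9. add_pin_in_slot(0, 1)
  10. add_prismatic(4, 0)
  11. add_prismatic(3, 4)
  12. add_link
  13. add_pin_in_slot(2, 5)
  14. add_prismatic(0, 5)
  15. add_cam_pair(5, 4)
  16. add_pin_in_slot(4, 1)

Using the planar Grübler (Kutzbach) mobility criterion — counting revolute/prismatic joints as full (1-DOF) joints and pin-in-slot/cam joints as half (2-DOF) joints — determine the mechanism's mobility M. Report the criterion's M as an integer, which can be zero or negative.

L=1 J1=0 J2=0
add link → L=2 J1=0 J2=0
add link → L=3 J1=0 J2=0
C@1,2 dof=2 J2 → L=3 J1=0 J2=1
C@0,2 dof=2 J2 → L=3 J1=0 J2=2
add link → L=4 J1=0 J2=2
PS@3,1 dof=2 J2 → L=4 J1=0 J2=3
PS@0,3 dof=2 J2 → L=4 J1=0 J2=4
add link → L=5 J1=0 J2=4
PS@0,1 dof=2 J2 → L=5 J1=0 J2=5
P@4,0 dof=1 J1 → L=5 J1=1 J2=5
P@3,4 dof=1 J1 → L=5 J1=2 J2=5
add link → L=6 J1=2 J2=5
PS@2,5 dof=2 J2 → L=6 J1=2 J2=6
P@0,5 dof=1 J1 → L=6 J1=3 J2=6
C@5,4 dof=2 J2 → L=6 J1=3 J2=7
PS@4,1 dof=2 J2 → L=6 J1=3 J2=8
M=3(L−1)−2J1−J2=3·5−2·3−8=1

M = 1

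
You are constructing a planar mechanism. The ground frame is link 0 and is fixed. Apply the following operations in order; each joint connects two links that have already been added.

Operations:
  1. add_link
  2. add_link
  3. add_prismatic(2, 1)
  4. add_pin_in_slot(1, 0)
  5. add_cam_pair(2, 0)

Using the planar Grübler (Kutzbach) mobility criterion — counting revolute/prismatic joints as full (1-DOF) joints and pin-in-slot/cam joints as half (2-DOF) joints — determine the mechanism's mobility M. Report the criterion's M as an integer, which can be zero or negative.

M = 2

L=1 J1=0 J2=0
add link → L=2 J1=0 J2=0
add link → L=3 J1=0 J2=0
P@2,1 dof=1 J1 → L=3 J1=1 J2=0
PS@1,0 dof=2 J2 → L=3 J1=1 J2=1
C@2,0 dof=2 J2 → L=3 J1=1 J2=2
M=3(L−1)−2J1−J2=3·2−2·1−2=2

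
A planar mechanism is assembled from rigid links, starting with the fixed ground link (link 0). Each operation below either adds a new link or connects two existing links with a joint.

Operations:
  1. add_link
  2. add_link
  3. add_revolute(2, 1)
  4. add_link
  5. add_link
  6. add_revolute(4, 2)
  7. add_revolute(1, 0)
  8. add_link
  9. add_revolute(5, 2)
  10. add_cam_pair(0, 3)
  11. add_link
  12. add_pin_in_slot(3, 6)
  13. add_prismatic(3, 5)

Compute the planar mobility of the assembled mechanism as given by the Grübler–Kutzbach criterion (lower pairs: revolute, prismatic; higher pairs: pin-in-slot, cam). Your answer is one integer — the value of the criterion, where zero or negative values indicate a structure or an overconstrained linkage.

M = 6

link 0 = ground. State L|J1|J2 = 1|0|0
+link1  2|0|0
+link2  3|0|0
R(2,1) f=1→J1  3|1|0
+link3  4|1|0
+link4  5|1|0
R(4,2) f=1→J1  5|2|0
R(1,0) f=1→J1  5|3|0
+link5  6|3|0
R(5,2) f=1→J1  6|4|0
C(0,3) f=2→J2  6|4|1
+link6  7|4|1
PS(3,6) f=2→J2  7|4|2
P(3,5) f=1→J1  7|5|2
M = 3(7−1)−2·5−2 = 18−10−2 = 6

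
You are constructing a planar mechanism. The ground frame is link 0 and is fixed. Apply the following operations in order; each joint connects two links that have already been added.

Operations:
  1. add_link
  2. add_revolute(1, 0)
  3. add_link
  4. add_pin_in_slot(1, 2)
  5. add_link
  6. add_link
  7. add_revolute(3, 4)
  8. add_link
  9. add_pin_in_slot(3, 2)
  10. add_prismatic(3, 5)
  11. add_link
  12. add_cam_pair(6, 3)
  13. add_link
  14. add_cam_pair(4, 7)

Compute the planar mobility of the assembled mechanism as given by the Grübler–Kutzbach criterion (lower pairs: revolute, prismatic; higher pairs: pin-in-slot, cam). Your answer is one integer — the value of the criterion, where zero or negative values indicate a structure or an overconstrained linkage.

M = 11

ground; <1,0,0>
#1 <2,0,0>
R:1↔0 J1 <2,1,0>
#2 <3,1,0>
PS:1↔2 J2 <3,1,1>
#3 <4,1,1>
#4 <5,1,1>
R:3↔4 J1 <5,2,1>
#5 <6,2,1>
PS:3↔2 J2 <6,2,2>
P:3↔5 J1 <6,3,2>
#6 <7,3,2>
C:6↔3 J2 <7,3,3>
#7 <8,3,3>
C:4↔7 J2 <8,3,4>
3×7 − 2×3 − 1×4 = 11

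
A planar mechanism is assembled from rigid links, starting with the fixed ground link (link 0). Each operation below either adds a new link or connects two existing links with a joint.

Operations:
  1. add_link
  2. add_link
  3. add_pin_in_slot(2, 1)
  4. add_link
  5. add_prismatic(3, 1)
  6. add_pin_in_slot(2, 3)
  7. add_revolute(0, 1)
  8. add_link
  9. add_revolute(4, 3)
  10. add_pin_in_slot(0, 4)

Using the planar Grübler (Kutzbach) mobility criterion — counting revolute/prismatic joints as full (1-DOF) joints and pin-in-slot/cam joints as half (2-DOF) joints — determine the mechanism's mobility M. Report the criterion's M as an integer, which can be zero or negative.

M = 3

(L,J1,J2)=(1,0,0); link0 fixed
link1: (2,0,0)
link2: (3,0,0)
PS 2-1 [J2]: (3,0,1)
link3: (4,0,1)
P 3-1 [J1]: (4,1,1)
PS 2-3 [J2]: (4,1,2)
R 0-1 [J1]: (4,2,2)
link4: (5,2,2)
R 4-3 [J1]: (5,3,2)
PS 0-4 [J2]: (5,3,3)
Grübler: 3·4 − 2·3 − 3 = 3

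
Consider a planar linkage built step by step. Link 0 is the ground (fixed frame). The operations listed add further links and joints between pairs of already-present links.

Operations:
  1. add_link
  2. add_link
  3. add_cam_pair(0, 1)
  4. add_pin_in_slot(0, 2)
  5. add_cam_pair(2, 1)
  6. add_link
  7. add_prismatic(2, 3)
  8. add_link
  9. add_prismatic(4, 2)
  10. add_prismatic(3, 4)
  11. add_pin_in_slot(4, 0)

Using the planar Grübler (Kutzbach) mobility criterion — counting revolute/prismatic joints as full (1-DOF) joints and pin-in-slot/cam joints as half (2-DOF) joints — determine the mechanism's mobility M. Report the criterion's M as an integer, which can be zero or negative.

[1;0;0] (link 0 is ground)
L+ [2;0;0]
L+ [3;0;0]
C(0,1)∈J2 [3;0;1]
PS(0,2)∈J2 [3;0;2]
C(2,1)∈J2 [3;0;3]
L+ [4;0;3]
P(2,3)∈J1 [4;1;3]
L+ [5;1;3]
P(4,2)∈J1 [5;2;3]
P(3,4)∈J1 [5;3;3]
PS(4,0)∈J2 [5;3;4]
mobility = 12 − 6 − 4 = 2

M = 2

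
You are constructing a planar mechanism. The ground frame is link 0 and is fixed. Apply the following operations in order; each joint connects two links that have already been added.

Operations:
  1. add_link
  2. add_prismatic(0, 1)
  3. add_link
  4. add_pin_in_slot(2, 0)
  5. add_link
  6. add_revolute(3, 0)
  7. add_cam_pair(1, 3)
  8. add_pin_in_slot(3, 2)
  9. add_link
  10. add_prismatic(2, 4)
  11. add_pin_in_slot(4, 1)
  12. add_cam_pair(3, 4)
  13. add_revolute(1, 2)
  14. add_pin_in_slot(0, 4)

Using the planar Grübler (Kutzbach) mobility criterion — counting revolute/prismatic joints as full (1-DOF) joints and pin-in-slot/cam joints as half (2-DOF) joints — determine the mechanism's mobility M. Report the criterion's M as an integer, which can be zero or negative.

link 0 = ground. State L|J1|J2 = 1|0|0
+link1  2|0|0
P(0,1) f=1→J1  2|1|0
+link2  3|1|0
PS(2,0) f=2→J2  3|1|1
+link3  4|1|1
R(3,0) f=1→J1  4|2|1
C(1,3) f=2→J2  4|2|2
PS(3,2) f=2→J2  4|2|3
+link4  5|2|3
P(2,4) f=1→J1  5|3|3
PS(4,1) f=2→J2  5|3|4
C(3,4) f=2→J2  5|3|5
R(1,2) f=1→J1  5|4|5
PS(0,4) f=2→J2  5|4|6
M = 3(5−1)−2·4−6 = 12−8−6 = -2

M = -2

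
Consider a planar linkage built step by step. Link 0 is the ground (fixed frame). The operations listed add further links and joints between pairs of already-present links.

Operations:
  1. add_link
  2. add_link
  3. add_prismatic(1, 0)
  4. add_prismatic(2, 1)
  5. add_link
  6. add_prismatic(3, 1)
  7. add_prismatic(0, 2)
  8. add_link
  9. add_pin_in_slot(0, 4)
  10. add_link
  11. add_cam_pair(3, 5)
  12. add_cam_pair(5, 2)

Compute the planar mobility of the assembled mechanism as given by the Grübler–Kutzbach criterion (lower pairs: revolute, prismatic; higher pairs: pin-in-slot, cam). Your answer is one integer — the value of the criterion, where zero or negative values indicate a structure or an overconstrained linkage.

M = 4

ground; <1,0,0>
#1 <2,0,0>
#2 <3,0,0>
P:1↔0 J1 <3,1,0>
P:2↔1 J1 <3,2,0>
#3 <4,2,0>
P:3↔1 J1 <4,3,0>
P:0↔2 J1 <4,4,0>
#4 <5,4,0>
PS:0↔4 J2 <5,4,1>
#5 <6,4,1>
C:3↔5 J2 <6,4,2>
C:5↔2 J2 <6,4,3>
3×5 − 2×4 − 1×3 = 4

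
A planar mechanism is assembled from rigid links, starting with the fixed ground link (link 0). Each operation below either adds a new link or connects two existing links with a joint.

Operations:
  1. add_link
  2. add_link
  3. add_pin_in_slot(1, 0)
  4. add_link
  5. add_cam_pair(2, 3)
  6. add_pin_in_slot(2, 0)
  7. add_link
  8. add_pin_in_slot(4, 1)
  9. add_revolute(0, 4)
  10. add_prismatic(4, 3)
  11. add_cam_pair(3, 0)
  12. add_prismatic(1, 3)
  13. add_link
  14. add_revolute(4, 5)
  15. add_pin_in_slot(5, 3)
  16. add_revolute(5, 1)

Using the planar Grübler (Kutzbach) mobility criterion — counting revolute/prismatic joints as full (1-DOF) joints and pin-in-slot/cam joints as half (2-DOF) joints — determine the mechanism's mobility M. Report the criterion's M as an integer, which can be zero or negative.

M = -1

(L,J1,J2)=(1,0,0); link0 fixed
link1: (2,0,0)
link2: (3,0,0)
PS 1-0 [J2]: (3,0,1)
link3: (4,0,1)
C 2-3 [J2]: (4,0,2)
PS 2-0 [J2]: (4,0,3)
link4: (5,0,3)
PS 4-1 [J2]: (5,0,4)
R 0-4 [J1]: (5,1,4)
P 4-3 [J1]: (5,2,4)
C 3-0 [J2]: (5,2,5)
P 1-3 [J1]: (5,3,5)
link5: (6,3,5)
R 4-5 [J1]: (6,4,5)
PS 5-3 [J2]: (6,4,6)
R 5-1 [J1]: (6,5,6)
Grübler: 3·5 − 2·5 − 6 = -1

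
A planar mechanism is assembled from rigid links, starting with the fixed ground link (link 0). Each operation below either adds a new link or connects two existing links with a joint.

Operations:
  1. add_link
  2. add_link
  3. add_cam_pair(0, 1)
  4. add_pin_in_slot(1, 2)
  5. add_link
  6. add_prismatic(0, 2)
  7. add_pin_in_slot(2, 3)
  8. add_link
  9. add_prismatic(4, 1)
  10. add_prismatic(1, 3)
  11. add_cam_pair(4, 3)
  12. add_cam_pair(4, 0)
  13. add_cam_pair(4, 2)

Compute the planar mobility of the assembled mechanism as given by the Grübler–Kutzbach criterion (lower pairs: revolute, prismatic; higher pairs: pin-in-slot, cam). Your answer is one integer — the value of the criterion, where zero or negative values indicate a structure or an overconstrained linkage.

L=1 J1=0 J2=0
add link → L=2 J1=0 J2=0
add link → L=3 J1=0 J2=0
C@0,1 dof=2 J2 → L=3 J1=0 J2=1
PS@1,2 dof=2 J2 → L=3 J1=0 J2=2
add link → L=4 J1=0 J2=2
P@0,2 dof=1 J1 → L=4 J1=1 J2=2
PS@2,3 dof=2 J2 → L=4 J1=1 J2=3
add link → L=5 J1=1 J2=3
P@4,1 dof=1 J1 → L=5 J1=2 J2=3
P@1,3 dof=1 J1 → L=5 J1=3 J2=3
C@4,3 dof=2 J2 → L=5 J1=3 J2=4
C@4,0 dof=2 J2 → L=5 J1=3 J2=5
C@4,2 dof=2 J2 → L=5 J1=3 J2=6
M=3(L−1)−2J1−J2=3·4−2·3−6=0

M = 0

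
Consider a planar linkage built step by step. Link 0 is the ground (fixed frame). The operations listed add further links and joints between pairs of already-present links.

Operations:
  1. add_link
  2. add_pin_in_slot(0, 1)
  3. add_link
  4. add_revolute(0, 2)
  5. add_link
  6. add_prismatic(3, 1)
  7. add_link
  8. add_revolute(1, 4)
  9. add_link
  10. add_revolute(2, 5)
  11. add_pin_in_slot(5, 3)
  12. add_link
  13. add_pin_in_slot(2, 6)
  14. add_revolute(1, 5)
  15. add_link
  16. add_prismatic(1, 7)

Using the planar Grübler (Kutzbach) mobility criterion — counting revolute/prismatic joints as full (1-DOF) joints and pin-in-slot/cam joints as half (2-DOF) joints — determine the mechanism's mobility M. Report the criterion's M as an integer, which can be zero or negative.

M = 6

link 0 = ground. State L|J1|J2 = 1|0|0
+link1  2|0|0
PS(0,1) f=2→J2  2|0|1
+link2  3|0|1
R(0,2) f=1→J1  3|1|1
+link3  4|1|1
P(3,1) f=1→J1  4|2|1
+link4  5|2|1
R(1,4) f=1→J1  5|3|1
+link5  6|3|1
R(2,5) f=1→J1  6|4|1
PS(5,3) f=2→J2  6|4|2
+link6  7|4|2
PS(2,6) f=2→J2  7|4|3
R(1,5) f=1→J1  7|5|3
+link7  8|5|3
P(1,7) f=1→J1  8|6|3
M = 3(8−1)−2·6−3 = 21−12−3 = 6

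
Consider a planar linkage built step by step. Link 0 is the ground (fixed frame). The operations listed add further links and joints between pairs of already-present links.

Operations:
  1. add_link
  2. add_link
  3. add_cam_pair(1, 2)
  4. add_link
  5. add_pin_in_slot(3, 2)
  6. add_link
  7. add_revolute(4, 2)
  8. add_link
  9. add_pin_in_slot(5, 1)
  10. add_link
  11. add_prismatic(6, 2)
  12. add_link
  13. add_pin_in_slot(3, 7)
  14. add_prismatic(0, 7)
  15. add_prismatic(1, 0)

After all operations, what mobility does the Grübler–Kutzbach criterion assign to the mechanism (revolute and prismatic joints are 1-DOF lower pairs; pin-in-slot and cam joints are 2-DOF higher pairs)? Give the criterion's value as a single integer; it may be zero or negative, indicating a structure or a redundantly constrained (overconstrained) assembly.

(L,J1,J2)=(1,0,0); link0 fixed
link1: (2,0,0)
link2: (3,0,0)
C 1-2 [J2]: (3,0,1)
link3: (4,0,1)
PS 3-2 [J2]: (4,0,2)
link4: (5,0,2)
R 4-2 [J1]: (5,1,2)
link5: (6,1,2)
PS 5-1 [J2]: (6,1,3)
link6: (7,1,3)
P 6-2 [J1]: (7,2,3)
link7: (8,2,3)
PS 3-7 [J2]: (8,2,4)
P 0-7 [J1]: (8,3,4)
P 1-0 [J1]: (8,4,4)
Grübler: 3·7 − 2·4 − 4 = 9

M = 9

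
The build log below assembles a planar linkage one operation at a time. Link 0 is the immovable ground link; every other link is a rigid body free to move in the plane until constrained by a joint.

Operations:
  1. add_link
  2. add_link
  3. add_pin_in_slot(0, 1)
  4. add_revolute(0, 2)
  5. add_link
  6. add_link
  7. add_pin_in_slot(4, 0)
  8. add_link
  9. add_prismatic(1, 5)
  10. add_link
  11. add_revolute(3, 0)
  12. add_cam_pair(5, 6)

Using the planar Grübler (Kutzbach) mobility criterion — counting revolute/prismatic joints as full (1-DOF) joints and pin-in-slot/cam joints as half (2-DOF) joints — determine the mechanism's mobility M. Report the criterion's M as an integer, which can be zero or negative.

M = 9

ground; <1,0,0>
#1 <2,0,0>
#2 <3,0,0>
PS:0↔1 J2 <3,0,1>
R:0↔2 J1 <3,1,1>
#3 <4,1,1>
#4 <5,1,1>
PS:4↔0 J2 <5,1,2>
#5 <6,1,2>
P:1↔5 J1 <6,2,2>
#6 <7,2,2>
R:3↔0 J1 <7,3,2>
C:5↔6 J2 <7,3,3>
3×6 − 2×3 − 1×3 = 9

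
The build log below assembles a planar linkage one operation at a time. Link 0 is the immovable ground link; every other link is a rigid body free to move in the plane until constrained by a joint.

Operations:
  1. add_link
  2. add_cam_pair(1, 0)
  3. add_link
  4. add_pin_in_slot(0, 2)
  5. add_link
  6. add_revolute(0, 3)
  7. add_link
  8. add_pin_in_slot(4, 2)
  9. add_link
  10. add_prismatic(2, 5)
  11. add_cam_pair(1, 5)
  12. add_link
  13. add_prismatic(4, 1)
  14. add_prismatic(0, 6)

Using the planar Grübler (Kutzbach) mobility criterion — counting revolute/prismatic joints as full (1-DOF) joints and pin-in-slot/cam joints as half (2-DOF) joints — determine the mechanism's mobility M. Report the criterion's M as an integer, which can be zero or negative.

(L,J1,J2)=(1,0,0); link0 fixed
link1: (2,0,0)
C 1-0 [J2]: (2,0,1)
link2: (3,0,1)
PS 0-2 [J2]: (3,0,2)
link3: (4,0,2)
R 0-3 [J1]: (4,1,2)
link4: (5,1,2)
PS 4-2 [J2]: (5,1,3)
link5: (6,1,3)
P 2-5 [J1]: (6,2,3)
C 1-5 [J2]: (6,2,4)
link6: (7,2,4)
P 4-1 [J1]: (7,3,4)
P 0-6 [J1]: (7,4,4)
Grübler: 3·6 − 2·4 − 4 = 6

M = 6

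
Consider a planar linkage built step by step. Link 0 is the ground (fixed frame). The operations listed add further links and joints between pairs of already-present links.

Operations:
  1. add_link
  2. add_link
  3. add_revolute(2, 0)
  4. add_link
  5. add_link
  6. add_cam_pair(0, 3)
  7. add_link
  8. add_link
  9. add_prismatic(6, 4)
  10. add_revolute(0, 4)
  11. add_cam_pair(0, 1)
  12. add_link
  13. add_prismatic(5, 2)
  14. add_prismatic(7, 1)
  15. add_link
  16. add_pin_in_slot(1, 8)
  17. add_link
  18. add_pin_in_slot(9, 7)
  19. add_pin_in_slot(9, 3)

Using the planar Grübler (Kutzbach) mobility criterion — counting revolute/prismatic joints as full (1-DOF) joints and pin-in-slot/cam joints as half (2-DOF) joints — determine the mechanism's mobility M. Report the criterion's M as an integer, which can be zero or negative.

M = 12

L=1 J1=0 J2=0
add link → L=2 J1=0 J2=0
add link → L=3 J1=0 J2=0
R@2,0 dof=1 J1 → L=3 J1=1 J2=0
add link → L=4 J1=1 J2=0
add link → L=5 J1=1 J2=0
C@0,3 dof=2 J2 → L=5 J1=1 J2=1
add link → L=6 J1=1 J2=1
add link → L=7 J1=1 J2=1
P@6,4 dof=1 J1 → L=7 J1=2 J2=1
R@0,4 dof=1 J1 → L=7 J1=3 J2=1
C@0,1 dof=2 J2 → L=7 J1=3 J2=2
add link → L=8 J1=3 J2=2
P@5,2 dof=1 J1 → L=8 J1=4 J2=2
P@7,1 dof=1 J1 → L=8 J1=5 J2=2
add link → L=9 J1=5 J2=2
PS@1,8 dof=2 J2 → L=9 J1=5 J2=3
add link → L=10 J1=5 J2=3
PS@9,7 dof=2 J2 → L=10 J1=5 J2=4
PS@9,3 dof=2 J2 → L=10 J1=5 J2=5
M=3(L−1)−2J1−J2=3·9−2·5−5=12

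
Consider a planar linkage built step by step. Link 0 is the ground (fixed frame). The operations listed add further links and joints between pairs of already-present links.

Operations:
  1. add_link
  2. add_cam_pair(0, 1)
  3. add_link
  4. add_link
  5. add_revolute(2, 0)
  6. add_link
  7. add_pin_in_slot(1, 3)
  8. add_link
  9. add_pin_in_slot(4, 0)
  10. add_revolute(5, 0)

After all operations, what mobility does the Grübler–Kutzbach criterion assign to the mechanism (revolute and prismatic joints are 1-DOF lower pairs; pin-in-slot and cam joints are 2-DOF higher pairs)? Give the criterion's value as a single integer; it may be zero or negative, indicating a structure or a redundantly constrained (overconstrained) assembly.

M = 8

[1;0;0] (link 0 is ground)
L+ [2;0;0]
C(0,1)∈J2 [2;0;1]
L+ [3;0;1]
L+ [4;0;1]
R(2,0)∈J1 [4;1;1]
L+ [5;1;1]
PS(1,3)∈J2 [5;1;2]
L+ [6;1;2]
PS(4,0)∈J2 [6;1;3]
R(5,0)∈J1 [6;2;3]
mobility = 15 − 4 − 3 = 8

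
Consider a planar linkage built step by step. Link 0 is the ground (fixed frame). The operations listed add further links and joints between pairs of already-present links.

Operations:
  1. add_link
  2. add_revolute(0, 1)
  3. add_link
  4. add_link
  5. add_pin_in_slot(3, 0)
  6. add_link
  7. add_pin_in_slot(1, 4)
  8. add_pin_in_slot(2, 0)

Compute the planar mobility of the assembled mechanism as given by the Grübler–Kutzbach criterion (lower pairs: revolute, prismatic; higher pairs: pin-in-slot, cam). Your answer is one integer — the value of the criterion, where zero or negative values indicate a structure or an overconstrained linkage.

[1;0;0] (link 0 is ground)
L+ [2;0;0]
R(0,1)∈J1 [2;1;0]
L+ [3;1;0]
L+ [4;1;0]
PS(3,0)∈J2 [4;1;1]
L+ [5;1;1]
PS(1,4)∈J2 [5;1;2]
PS(2,0)∈J2 [5;1;3]
mobility = 12 − 2 − 3 = 7

M = 7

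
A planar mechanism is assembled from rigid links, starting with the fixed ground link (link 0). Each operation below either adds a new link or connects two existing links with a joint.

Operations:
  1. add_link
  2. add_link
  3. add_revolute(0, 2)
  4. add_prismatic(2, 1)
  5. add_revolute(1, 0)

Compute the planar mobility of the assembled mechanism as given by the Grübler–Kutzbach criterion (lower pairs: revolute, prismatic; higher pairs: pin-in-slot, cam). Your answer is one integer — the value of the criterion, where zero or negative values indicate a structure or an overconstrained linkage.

M = 0

ground; <1,0,0>
#1 <2,0,0>
#2 <3,0,0>
R:0↔2 J1 <3,1,0>
P:2↔1 J1 <3,2,0>
R:1↔0 J1 <3,3,0>
3×2 − 2×3 − 1×0 = 0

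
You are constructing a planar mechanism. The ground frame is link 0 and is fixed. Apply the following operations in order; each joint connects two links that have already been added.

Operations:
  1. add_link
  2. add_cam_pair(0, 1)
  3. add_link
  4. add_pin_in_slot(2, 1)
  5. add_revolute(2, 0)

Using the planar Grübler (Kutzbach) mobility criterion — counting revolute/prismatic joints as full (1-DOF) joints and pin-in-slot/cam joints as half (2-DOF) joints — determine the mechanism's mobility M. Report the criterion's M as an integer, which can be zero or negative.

(L,J1,J2)=(1,0,0); link0 fixed
link1: (2,0,0)
C 0-1 [J2]: (2,0,1)
link2: (3,0,1)
PS 2-1 [J2]: (3,0,2)
R 2-0 [J1]: (3,1,2)
Grübler: 3·2 − 2·1 − 2 = 2

M = 2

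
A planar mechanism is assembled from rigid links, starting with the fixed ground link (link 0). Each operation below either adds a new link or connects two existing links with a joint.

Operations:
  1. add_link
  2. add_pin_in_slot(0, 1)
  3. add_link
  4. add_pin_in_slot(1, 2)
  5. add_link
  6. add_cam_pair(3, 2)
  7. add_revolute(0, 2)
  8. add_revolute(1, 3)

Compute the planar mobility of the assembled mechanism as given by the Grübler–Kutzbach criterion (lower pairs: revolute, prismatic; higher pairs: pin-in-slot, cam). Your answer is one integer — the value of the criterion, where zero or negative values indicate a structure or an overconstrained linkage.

ground; <1,0,0>
#1 <2,0,0>
PS:0↔1 J2 <2,0,1>
#2 <3,0,1>
PS:1↔2 J2 <3,0,2>
#3 <4,0,2>
C:3↔2 J2 <4,0,3>
R:0↔2 J1 <4,1,3>
R:1↔3 J1 <4,2,3>
3×3 − 2×2 − 1×3 = 2

M = 2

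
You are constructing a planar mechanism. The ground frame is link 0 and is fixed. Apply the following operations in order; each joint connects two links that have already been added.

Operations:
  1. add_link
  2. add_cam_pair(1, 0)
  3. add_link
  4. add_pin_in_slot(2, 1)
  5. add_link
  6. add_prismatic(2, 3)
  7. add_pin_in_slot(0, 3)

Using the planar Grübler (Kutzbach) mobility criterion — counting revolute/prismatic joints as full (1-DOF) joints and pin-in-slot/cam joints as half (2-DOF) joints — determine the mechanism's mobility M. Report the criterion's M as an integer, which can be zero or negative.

M = 4

[1;0;0] (link 0 is ground)
L+ [2;0;0]
C(1,0)∈J2 [2;0;1]
L+ [3;0;1]
PS(2,1)∈J2 [3;0;2]
L+ [4;0;2]
P(2,3)∈J1 [4;1;2]
PS(0,3)∈J2 [4;1;3]
mobility = 9 − 2 − 3 = 4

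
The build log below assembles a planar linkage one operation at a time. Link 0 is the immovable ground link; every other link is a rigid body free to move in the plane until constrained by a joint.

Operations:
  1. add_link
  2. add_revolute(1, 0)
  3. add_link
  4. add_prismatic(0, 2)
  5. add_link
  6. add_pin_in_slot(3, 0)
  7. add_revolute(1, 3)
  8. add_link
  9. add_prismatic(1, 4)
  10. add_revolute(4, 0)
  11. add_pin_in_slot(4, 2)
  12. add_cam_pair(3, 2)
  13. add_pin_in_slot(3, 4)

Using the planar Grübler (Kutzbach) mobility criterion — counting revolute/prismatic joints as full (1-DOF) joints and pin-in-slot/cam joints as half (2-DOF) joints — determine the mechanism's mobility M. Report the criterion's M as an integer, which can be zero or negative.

M = -2

link 0 = ground. State L|J1|J2 = 1|0|0
+link1  2|0|0
R(1,0) f=1→J1  2|1|0
+link2  3|1|0
P(0,2) f=1→J1  3|2|0
+link3  4|2|0
PS(3,0) f=2→J2  4|2|1
R(1,3) f=1→J1  4|3|1
+link4  5|3|1
P(1,4) f=1→J1  5|4|1
R(4,0) f=1→J1  5|5|1
PS(4,2) f=2→J2  5|5|2
C(3,2) f=2→J2  5|5|3
PS(3,4) f=2→J2  5|5|4
M = 3(5−1)−2·5−4 = 12−10−4 = -2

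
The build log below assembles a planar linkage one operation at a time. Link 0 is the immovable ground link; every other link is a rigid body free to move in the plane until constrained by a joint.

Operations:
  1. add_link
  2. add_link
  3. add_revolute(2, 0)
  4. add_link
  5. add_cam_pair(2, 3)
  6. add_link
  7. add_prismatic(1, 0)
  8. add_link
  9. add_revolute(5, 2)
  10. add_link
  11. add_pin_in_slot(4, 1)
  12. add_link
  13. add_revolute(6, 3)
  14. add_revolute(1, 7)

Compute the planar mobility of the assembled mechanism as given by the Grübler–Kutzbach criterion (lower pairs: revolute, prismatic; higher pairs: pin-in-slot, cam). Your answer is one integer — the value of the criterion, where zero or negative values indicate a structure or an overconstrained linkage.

M = 9

[1;0;0] (link 0 is ground)
L+ [2;0;0]
L+ [3;0;0]
R(2,0)∈J1 [3;1;0]
L+ [4;1;0]
C(2,3)∈J2 [4;1;1]
L+ [5;1;1]
P(1,0)∈J1 [5;2;1]
L+ [6;2;1]
R(5,2)∈J1 [6;3;1]
L+ [7;3;1]
PS(4,1)∈J2 [7;3;2]
L+ [8;3;2]
R(6,3)∈J1 [8;4;2]
R(1,7)∈J1 [8;5;2]
mobility = 21 − 10 − 2 = 9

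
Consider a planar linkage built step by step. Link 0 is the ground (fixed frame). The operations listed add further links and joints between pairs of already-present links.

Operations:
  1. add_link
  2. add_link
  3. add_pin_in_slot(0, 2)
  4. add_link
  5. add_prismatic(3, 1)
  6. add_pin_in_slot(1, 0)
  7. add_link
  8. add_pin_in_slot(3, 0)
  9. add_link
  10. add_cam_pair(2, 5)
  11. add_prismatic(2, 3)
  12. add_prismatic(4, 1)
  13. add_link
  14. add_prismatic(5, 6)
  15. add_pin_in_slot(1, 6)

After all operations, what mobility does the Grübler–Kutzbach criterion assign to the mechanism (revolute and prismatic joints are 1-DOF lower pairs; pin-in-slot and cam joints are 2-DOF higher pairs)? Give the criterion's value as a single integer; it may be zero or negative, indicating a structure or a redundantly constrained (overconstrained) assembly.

M = 5

ground; <1,0,0>
#1 <2,0,0>
#2 <3,0,0>
PS:0↔2 J2 <3,0,1>
#3 <4,0,1>
P:3↔1 J1 <4,1,1>
PS:1↔0 J2 <4,1,2>
#4 <5,1,2>
PS:3↔0 J2 <5,1,3>
#5 <6,1,3>
C:2↔5 J2 <6,1,4>
P:2↔3 J1 <6,2,4>
P:4↔1 J1 <6,3,4>
#6 <7,3,4>
P:5↔6 J1 <7,4,4>
PS:1↔6 J2 <7,4,5>
3×6 − 2×4 − 1×5 = 5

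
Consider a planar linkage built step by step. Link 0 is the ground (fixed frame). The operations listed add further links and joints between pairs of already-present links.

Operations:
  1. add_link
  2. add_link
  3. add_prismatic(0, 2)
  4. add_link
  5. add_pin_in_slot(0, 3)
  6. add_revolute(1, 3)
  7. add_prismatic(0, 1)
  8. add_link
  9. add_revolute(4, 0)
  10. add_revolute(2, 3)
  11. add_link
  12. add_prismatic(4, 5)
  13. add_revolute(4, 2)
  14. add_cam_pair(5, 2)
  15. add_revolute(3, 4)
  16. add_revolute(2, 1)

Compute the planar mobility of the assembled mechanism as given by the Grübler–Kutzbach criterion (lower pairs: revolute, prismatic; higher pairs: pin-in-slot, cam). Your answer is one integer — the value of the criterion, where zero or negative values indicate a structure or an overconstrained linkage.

(L,J1,J2)=(1,0,0); link0 fixed
link1: (2,0,0)
link2: (3,0,0)
P 0-2 [J1]: (3,1,0)
link3: (4,1,0)
PS 0-3 [J2]: (4,1,1)
R 1-3 [J1]: (4,2,1)
P 0-1 [J1]: (4,3,1)
link4: (5,3,1)
R 4-0 [J1]: (5,4,1)
R 2-3 [J1]: (5,5,1)
link5: (6,5,1)
P 4-5 [J1]: (6,6,1)
R 4-2 [J1]: (6,7,1)
C 5-2 [J2]: (6,7,2)
R 3-4 [J1]: (6,8,2)
R 2-1 [J1]: (6,9,2)
Grübler: 3·5 − 2·9 − 2 = -5

M = -5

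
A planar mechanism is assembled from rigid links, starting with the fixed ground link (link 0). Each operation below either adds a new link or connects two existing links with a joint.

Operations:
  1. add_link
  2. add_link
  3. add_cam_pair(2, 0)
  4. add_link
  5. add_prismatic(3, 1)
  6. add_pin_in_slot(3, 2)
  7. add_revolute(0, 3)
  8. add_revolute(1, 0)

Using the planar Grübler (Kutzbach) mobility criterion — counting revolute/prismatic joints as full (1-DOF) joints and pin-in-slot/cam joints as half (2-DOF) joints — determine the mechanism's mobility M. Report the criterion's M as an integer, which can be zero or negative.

L=1 J1=0 J2=0
add link → L=2 J1=0 J2=0
add link → L=3 J1=0 J2=0
C@2,0 dof=2 J2 → L=3 J1=0 J2=1
add link → L=4 J1=0 J2=1
P@3,1 dof=1 J1 → L=4 J1=1 J2=1
PS@3,2 dof=2 J2 → L=4 J1=1 J2=2
R@0,3 dof=1 J1 → L=4 J1=2 J2=2
R@1,0 dof=1 J1 → L=4 J1=3 J2=2
M=3(L−1)−2J1−J2=3·3−2·3−2=1

M = 1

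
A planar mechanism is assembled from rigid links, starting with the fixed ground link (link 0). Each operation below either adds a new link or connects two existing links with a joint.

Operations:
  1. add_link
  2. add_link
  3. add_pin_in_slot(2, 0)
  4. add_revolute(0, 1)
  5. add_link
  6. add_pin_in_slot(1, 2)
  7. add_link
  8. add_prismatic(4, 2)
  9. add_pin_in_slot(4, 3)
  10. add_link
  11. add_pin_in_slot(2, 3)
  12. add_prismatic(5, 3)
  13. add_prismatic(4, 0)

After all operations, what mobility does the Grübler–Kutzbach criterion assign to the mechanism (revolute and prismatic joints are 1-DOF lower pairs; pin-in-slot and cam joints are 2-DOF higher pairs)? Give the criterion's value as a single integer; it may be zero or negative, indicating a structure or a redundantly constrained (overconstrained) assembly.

L=1 J1=0 J2=0
add link → L=2 J1=0 J2=0
add link → L=3 J1=0 J2=0
PS@2,0 dof=2 J2 → L=3 J1=0 J2=1
R@0,1 dof=1 J1 → L=3 J1=1 J2=1
add link → L=4 J1=1 J2=1
PS@1,2 dof=2 J2 → L=4 J1=1 J2=2
add link → L=5 J1=1 J2=2
P@4,2 dof=1 J1 → L=5 J1=2 J2=2
PS@4,3 dof=2 J2 → L=5 J1=2 J2=3
add link → L=6 J1=2 J2=3
PS@2,3 dof=2 J2 → L=6 J1=2 J2=4
P@5,3 dof=1 J1 → L=6 J1=3 J2=4
P@4,0 dof=1 J1 → L=6 J1=4 J2=4
M=3(L−1)−2J1−J2=3·5−2·4−4=3

M = 3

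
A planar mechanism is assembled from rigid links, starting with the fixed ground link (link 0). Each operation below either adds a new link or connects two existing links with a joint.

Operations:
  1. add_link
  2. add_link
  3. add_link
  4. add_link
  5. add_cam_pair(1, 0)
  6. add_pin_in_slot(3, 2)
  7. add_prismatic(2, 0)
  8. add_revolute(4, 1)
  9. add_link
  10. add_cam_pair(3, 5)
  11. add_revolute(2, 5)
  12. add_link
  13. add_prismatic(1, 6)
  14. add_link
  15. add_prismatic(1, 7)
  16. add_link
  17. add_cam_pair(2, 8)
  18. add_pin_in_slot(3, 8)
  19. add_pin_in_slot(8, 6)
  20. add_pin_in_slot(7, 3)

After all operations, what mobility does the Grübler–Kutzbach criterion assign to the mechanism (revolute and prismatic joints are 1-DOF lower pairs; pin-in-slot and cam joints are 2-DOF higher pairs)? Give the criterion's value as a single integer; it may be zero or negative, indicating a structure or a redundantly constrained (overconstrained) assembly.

link 0 = ground. State L|J1|J2 = 1|0|0
+link1  2|0|0
+link2  3|0|0
+link3  4|0|0
+link4  5|0|0
C(1,0) f=2→J2  5|0|1
PS(3,2) f=2→J2  5|0|2
P(2,0) f=1→J1  5|1|2
R(4,1) f=1→J1  5|2|2
+link5  6|2|2
C(3,5) f=2→J2  6|2|3
R(2,5) f=1→J1  6|3|3
+link6  7|3|3
P(1,6) f=1→J1  7|4|3
+link7  8|4|3
P(1,7) f=1→J1  8|5|3
+link8  9|5|3
C(2,8) f=2→J2  9|5|4
PS(3,8) f=2→J2  9|5|5
PS(8,6) f=2→J2  9|5|6
PS(7,3) f=2→J2  9|5|7
M = 3(9−1)−2·5−7 = 24−10−7 = 7

M = 7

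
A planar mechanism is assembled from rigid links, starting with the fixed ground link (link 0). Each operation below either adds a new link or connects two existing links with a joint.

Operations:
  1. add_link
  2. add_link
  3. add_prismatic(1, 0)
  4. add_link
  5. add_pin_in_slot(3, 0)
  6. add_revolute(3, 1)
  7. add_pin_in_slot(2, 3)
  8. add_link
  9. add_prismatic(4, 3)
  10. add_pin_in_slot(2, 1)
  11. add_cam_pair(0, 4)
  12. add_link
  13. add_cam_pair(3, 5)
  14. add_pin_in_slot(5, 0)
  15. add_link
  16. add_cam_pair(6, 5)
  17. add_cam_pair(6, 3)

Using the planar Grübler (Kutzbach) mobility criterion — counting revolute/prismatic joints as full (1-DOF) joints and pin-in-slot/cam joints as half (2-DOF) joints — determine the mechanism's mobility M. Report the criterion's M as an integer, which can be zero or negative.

M = 4

L=1 J1=0 J2=0
add link → L=2 J1=0 J2=0
add link → L=3 J1=0 J2=0
P@1,0 dof=1 J1 → L=3 J1=1 J2=0
add link → L=4 J1=1 J2=0
PS@3,0 dof=2 J2 → L=4 J1=1 J2=1
R@3,1 dof=1 J1 → L=4 J1=2 J2=1
PS@2,3 dof=2 J2 → L=4 J1=2 J2=2
add link → L=5 J1=2 J2=2
P@4,3 dof=1 J1 → L=5 J1=3 J2=2
PS@2,1 dof=2 J2 → L=5 J1=3 J2=3
C@0,4 dof=2 J2 → L=5 J1=3 J2=4
add link → L=6 J1=3 J2=4
C@3,5 dof=2 J2 → L=6 J1=3 J2=5
PS@5,0 dof=2 J2 → L=6 J1=3 J2=6
add link → L=7 J1=3 J2=6
C@6,5 dof=2 J2 → L=7 J1=3 J2=7
C@6,3 dof=2 J2 → L=7 J1=3 J2=8
M=3(L−1)−2J1−J2=3·6−2·3−8=4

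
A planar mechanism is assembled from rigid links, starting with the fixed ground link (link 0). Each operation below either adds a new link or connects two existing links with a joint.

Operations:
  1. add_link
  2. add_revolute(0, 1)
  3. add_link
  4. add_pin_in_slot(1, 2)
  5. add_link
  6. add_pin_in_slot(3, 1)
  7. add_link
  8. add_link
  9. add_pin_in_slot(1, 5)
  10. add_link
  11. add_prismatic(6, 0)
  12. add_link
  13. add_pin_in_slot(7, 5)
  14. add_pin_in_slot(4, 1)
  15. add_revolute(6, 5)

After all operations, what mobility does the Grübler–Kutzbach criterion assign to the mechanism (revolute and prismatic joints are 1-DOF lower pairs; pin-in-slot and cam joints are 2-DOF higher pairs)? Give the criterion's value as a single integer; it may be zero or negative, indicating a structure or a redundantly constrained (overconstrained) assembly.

M = 10

L=1 J1=0 J2=0
add link → L=2 J1=0 J2=0
R@0,1 dof=1 J1 → L=2 J1=1 J2=0
add link → L=3 J1=1 J2=0
PS@1,2 dof=2 J2 → L=3 J1=1 J2=1
add link → L=4 J1=1 J2=1
PS@3,1 dof=2 J2 → L=4 J1=1 J2=2
add link → L=5 J1=1 J2=2
add link → L=6 J1=1 J2=2
PS@1,5 dof=2 J2 → L=6 J1=1 J2=3
add link → L=7 J1=1 J2=3
P@6,0 dof=1 J1 → L=7 J1=2 J2=3
add link → L=8 J1=2 J2=3
PS@7,5 dof=2 J2 → L=8 J1=2 J2=4
PS@4,1 dof=2 J2 → L=8 J1=2 J2=5
R@6,5 dof=1 J1 → L=8 J1=3 J2=5
M=3(L−1)−2J1−J2=3·7−2·3−5=10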